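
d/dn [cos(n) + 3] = -sin(n)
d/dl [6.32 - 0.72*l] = -0.720000000000000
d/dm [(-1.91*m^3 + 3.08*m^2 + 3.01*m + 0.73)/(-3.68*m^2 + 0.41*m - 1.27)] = (7.0288*m^4 - 1.5662*m^3 + 19.6167*m^2 - 2.4504*m - 4.122)/(13.5424*m^4 - 3.0176*m^3 + 9.5153*m^2 - 1.0414*m + 1.6129)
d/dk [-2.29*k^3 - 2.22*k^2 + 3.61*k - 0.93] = -6.87*k^2 - 4.44*k + 3.61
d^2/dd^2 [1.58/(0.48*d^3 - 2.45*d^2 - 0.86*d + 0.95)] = ((7.742 - 4.5504*d)*(0.48*d^3 - 2.45*d^2 - 0.86*d + 0.95) + 1.58*(-2.88*d^2 + 9.8*d + 1.72)*(-1.44*d^2 + 4.9*d + 0.86))/(0.48*d^3 - 2.45*d^2 - 0.86*d + 0.95)^3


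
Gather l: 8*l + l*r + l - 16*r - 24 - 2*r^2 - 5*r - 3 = l*(r + 9) - 2*r^2 - 21*r - 27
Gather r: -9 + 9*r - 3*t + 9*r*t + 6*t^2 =r*(9*t + 9) + 6*t^2 - 3*t - 9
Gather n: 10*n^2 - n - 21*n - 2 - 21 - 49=10*n^2 - 22*n - 72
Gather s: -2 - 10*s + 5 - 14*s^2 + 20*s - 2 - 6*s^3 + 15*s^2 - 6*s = -6*s^3 + s^2 + 4*s + 1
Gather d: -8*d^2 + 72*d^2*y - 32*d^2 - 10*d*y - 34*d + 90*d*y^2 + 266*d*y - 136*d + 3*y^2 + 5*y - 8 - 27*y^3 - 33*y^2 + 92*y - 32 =d^2*(72*y - 40) + d*(90*y^2 + 256*y - 170) - 27*y^3 - 30*y^2 + 97*y - 40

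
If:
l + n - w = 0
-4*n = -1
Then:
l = w - 1/4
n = 1/4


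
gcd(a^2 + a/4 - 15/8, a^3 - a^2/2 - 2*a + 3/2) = a + 3/2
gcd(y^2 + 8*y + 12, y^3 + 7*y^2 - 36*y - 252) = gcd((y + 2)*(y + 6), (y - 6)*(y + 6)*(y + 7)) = y + 6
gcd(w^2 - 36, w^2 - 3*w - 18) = w - 6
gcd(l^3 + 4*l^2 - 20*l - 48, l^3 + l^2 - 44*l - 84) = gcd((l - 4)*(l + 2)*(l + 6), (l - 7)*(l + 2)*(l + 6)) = l^2 + 8*l + 12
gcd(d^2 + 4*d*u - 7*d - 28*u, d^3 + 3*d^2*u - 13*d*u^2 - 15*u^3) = 1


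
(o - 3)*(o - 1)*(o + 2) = o^3 - 2*o^2 - 5*o + 6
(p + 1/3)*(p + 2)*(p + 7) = p^3 + 28*p^2/3 + 17*p + 14/3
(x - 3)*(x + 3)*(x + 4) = x^3 + 4*x^2 - 9*x - 36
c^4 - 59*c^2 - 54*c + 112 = (c - 8)*(c - 1)*(c + 2)*(c + 7)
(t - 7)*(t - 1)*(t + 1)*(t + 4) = t^4 - 3*t^3 - 29*t^2 + 3*t + 28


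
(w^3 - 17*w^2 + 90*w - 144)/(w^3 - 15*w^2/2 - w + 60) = 2*(w^2 - 11*w + 24)/(2*w^2 - 3*w - 20)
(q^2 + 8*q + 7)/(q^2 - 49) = (q + 1)/(q - 7)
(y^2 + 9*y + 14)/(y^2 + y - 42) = (y + 2)/(y - 6)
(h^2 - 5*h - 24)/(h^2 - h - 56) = (h + 3)/(h + 7)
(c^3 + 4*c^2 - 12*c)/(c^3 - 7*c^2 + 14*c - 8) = c*(c + 6)/(c^2 - 5*c + 4)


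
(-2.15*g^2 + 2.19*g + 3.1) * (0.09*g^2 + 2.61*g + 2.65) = -0.1935*g^4 - 5.4144*g^3 + 0.2974*g^2 + 13.8945*g + 8.215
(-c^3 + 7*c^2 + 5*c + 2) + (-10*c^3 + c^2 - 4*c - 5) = -11*c^3 + 8*c^2 + c - 3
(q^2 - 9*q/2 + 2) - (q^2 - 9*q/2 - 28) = 30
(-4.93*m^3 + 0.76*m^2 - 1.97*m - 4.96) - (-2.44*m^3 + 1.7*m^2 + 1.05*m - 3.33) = -2.49*m^3 - 0.94*m^2 - 3.02*m - 1.63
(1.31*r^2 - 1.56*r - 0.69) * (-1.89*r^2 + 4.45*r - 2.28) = -2.4759*r^4 + 8.7779*r^3 - 8.6247*r^2 + 0.4863*r + 1.5732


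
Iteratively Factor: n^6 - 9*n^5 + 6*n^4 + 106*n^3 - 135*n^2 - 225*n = (n + 3)*(n^5 - 12*n^4 + 42*n^3 - 20*n^2 - 75*n) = (n - 5)*(n + 3)*(n^4 - 7*n^3 + 7*n^2 + 15*n) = (n - 5)^2*(n + 3)*(n^3 - 2*n^2 - 3*n) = n*(n - 5)^2*(n + 3)*(n^2 - 2*n - 3) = n*(n - 5)^2*(n + 1)*(n + 3)*(n - 3)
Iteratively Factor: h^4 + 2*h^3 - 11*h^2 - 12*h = (h)*(h^3 + 2*h^2 - 11*h - 12) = h*(h + 4)*(h^2 - 2*h - 3) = h*(h - 3)*(h + 4)*(h + 1)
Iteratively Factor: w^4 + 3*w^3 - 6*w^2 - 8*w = (w - 2)*(w^3 + 5*w^2 + 4*w) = (w - 2)*(w + 1)*(w^2 + 4*w) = (w - 2)*(w + 1)*(w + 4)*(w)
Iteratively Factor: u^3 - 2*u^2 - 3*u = (u)*(u^2 - 2*u - 3) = u*(u - 3)*(u + 1)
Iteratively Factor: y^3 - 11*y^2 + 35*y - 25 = (y - 1)*(y^2 - 10*y + 25) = (y - 5)*(y - 1)*(y - 5)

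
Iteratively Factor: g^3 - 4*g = (g)*(g^2 - 4) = g*(g + 2)*(g - 2)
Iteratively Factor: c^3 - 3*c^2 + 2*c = (c - 2)*(c^2 - c) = (c - 2)*(c - 1)*(c)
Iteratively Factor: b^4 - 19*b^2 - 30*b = (b + 3)*(b^3 - 3*b^2 - 10*b) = b*(b + 3)*(b^2 - 3*b - 10) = b*(b + 2)*(b + 3)*(b - 5)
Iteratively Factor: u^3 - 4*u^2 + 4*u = (u)*(u^2 - 4*u + 4) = u*(u - 2)*(u - 2)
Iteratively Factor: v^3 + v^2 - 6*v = (v - 2)*(v^2 + 3*v) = (v - 2)*(v + 3)*(v)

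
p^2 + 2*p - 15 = (p - 3)*(p + 5)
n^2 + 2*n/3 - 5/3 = (n - 1)*(n + 5/3)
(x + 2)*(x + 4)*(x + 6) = x^3 + 12*x^2 + 44*x + 48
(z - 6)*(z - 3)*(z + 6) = z^3 - 3*z^2 - 36*z + 108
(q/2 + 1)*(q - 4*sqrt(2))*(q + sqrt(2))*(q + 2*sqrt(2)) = q^4/2 - sqrt(2)*q^3/2 + q^3 - 10*q^2 - sqrt(2)*q^2 - 20*q - 8*sqrt(2)*q - 16*sqrt(2)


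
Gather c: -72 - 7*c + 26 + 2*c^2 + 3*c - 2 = 2*c^2 - 4*c - 48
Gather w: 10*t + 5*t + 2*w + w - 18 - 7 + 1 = 15*t + 3*w - 24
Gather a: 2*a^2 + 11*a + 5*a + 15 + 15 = 2*a^2 + 16*a + 30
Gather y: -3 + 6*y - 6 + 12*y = 18*y - 9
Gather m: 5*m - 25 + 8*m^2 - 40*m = 8*m^2 - 35*m - 25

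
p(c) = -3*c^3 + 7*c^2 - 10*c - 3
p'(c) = -9*c^2 + 14*c - 10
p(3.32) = -68.83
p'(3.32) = -62.72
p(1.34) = -11.05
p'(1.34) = -7.40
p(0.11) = -4.02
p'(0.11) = -8.57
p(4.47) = -175.78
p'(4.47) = -127.25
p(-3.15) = 191.73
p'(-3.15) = -143.40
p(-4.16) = 375.71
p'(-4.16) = -223.99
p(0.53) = -6.78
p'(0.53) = -5.11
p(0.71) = -7.65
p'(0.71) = -4.60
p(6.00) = -459.00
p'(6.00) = -250.00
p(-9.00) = 2841.00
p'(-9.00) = -865.00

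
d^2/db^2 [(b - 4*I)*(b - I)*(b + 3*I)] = 6*b - 4*I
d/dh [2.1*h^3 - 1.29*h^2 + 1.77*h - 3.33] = 6.3*h^2 - 2.58*h + 1.77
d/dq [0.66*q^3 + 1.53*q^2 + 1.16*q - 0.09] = 1.98*q^2 + 3.06*q + 1.16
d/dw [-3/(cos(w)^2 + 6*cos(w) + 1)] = -6*(cos(w) + 3)*sin(w)/(cos(w)^2 + 6*cos(w) + 1)^2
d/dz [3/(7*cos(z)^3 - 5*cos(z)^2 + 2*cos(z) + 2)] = 3*(21*cos(z)^2 - 10*cos(z) + 2)*sin(z)/(7*cos(z)^3 - 5*cos(z)^2 + 2*cos(z) + 2)^2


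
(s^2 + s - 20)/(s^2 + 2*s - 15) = (s - 4)/(s - 3)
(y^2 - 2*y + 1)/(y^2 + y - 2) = (y - 1)/(y + 2)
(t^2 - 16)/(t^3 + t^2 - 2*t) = (t^2 - 16)/(t*(t^2 + t - 2))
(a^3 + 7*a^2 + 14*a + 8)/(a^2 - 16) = (a^2 + 3*a + 2)/(a - 4)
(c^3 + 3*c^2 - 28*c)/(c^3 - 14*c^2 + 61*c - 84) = c*(c + 7)/(c^2 - 10*c + 21)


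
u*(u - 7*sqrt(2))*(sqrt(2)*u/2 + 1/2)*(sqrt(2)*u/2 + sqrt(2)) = u^4/2 - 13*sqrt(2)*u^3/4 + u^3 - 13*sqrt(2)*u^2/2 - 7*u^2/2 - 7*u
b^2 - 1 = (b - 1)*(b + 1)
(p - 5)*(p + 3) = p^2 - 2*p - 15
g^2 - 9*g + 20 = (g - 5)*(g - 4)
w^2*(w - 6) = w^3 - 6*w^2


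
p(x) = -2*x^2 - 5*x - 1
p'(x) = -4*x - 5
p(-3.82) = -11.08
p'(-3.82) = 10.28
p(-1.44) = 2.05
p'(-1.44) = 0.76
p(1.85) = -17.10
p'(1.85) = -12.40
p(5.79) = -97.00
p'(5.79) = -28.16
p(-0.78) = 1.68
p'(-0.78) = -1.88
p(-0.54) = 1.12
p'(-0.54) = -2.84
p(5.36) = -85.26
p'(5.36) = -26.44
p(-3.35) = -6.70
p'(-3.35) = 8.40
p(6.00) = -103.00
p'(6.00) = -29.00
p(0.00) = -1.00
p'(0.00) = -5.00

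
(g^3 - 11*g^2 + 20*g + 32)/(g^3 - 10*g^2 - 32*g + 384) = (g^2 - 3*g - 4)/(g^2 - 2*g - 48)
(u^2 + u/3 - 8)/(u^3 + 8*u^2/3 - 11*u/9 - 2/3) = 3*(3*u - 8)/(9*u^2 - 3*u - 2)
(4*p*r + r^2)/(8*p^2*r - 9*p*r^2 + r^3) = (4*p + r)/(8*p^2 - 9*p*r + r^2)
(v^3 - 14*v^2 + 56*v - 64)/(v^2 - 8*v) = v - 6 + 8/v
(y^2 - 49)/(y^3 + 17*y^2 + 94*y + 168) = (y - 7)/(y^2 + 10*y + 24)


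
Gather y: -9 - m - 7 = -m - 16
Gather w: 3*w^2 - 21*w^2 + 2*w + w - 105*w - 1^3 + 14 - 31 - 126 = -18*w^2 - 102*w - 144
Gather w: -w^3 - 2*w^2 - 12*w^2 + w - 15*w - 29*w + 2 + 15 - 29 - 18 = -w^3 - 14*w^2 - 43*w - 30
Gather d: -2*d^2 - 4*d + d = -2*d^2 - 3*d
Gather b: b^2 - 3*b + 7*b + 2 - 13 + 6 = b^2 + 4*b - 5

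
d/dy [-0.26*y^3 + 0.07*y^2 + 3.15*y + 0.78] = -0.78*y^2 + 0.14*y + 3.15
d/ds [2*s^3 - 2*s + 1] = 6*s^2 - 2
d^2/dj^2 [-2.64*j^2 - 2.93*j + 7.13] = -5.28000000000000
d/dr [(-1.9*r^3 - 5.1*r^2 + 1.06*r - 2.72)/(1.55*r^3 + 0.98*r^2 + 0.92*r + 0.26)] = (1.77635683940025e-15*r^5 + 6.043*r^4 - 6.782*r^3 + 5.4352*r^2 + 2.6792*r + 2.778)/(2.4025*r^6 + 3.038*r^5 + 3.8124*r^4 + 2.6092*r^3 + 1.356*r^2 + 0.4784*r + 0.0676)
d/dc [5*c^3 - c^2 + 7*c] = 15*c^2 - 2*c + 7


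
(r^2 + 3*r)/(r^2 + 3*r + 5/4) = 4*r*(r + 3)/(4*r^2 + 12*r + 5)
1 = 1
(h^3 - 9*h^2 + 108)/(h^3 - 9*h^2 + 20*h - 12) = (h^2 - 3*h - 18)/(h^2 - 3*h + 2)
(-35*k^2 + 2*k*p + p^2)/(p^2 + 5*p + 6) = (-35*k^2 + 2*k*p + p^2)/(p^2 + 5*p + 6)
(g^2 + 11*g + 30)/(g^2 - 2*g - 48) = (g + 5)/(g - 8)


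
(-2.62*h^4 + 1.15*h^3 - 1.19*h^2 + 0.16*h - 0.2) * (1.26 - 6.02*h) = 15.7724*h^5 - 10.2242*h^4 + 8.6128*h^3 - 2.4626*h^2 + 1.4056*h - 0.252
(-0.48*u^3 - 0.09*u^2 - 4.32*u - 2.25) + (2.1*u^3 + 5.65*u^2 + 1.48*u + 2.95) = 1.62*u^3 + 5.56*u^2 - 2.84*u + 0.7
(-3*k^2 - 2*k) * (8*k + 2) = -24*k^3 - 22*k^2 - 4*k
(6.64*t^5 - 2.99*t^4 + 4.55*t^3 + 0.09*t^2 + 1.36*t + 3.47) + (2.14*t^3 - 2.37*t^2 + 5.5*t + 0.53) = 6.64*t^5 - 2.99*t^4 + 6.69*t^3 - 2.28*t^2 + 6.86*t + 4.0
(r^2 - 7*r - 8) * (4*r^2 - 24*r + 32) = 4*r^4 - 52*r^3 + 168*r^2 - 32*r - 256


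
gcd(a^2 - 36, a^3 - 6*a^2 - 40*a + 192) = a + 6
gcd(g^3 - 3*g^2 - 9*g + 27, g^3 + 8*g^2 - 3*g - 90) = g - 3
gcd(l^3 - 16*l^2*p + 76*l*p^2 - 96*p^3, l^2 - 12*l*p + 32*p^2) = -l + 8*p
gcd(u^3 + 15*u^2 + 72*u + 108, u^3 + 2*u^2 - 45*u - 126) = u^2 + 9*u + 18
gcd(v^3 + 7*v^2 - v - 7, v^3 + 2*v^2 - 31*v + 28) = v^2 + 6*v - 7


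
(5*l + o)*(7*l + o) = 35*l^2 + 12*l*o + o^2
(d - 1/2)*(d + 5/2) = d^2 + 2*d - 5/4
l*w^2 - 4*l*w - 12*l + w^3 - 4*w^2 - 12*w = (l + w)*(w - 6)*(w + 2)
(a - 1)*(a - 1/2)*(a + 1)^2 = a^4 + a^3/2 - 3*a^2/2 - a/2 + 1/2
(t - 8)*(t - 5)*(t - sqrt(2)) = t^3 - 13*t^2 - sqrt(2)*t^2 + 13*sqrt(2)*t + 40*t - 40*sqrt(2)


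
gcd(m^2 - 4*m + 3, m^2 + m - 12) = m - 3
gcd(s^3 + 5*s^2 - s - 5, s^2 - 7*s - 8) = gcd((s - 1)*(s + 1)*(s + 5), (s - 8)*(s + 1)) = s + 1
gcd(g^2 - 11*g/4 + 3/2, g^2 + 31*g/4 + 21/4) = 1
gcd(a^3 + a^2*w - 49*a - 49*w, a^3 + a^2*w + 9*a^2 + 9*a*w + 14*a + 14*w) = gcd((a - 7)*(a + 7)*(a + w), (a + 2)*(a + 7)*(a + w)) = a^2 + a*w + 7*a + 7*w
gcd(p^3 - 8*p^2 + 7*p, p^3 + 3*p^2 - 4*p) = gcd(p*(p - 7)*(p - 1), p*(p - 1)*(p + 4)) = p^2 - p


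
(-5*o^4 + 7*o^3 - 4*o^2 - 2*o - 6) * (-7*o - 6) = 35*o^5 - 19*o^4 - 14*o^3 + 38*o^2 + 54*o + 36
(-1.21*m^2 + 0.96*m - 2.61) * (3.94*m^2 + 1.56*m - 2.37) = -4.7674*m^4 + 1.8948*m^3 - 5.9181*m^2 - 6.3468*m + 6.1857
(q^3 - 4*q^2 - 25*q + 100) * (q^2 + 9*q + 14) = q^5 + 5*q^4 - 47*q^3 - 181*q^2 + 550*q + 1400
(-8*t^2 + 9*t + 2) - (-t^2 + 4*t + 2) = -7*t^2 + 5*t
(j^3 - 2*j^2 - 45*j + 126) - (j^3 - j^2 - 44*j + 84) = -j^2 - j + 42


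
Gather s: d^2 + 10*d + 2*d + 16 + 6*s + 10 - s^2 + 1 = d^2 + 12*d - s^2 + 6*s + 27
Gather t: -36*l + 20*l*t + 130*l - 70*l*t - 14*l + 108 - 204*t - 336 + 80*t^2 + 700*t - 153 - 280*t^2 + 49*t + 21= 80*l - 200*t^2 + t*(545 - 50*l) - 360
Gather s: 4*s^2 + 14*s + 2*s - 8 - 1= 4*s^2 + 16*s - 9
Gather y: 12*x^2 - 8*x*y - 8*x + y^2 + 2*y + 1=12*x^2 - 8*x + y^2 + y*(2 - 8*x) + 1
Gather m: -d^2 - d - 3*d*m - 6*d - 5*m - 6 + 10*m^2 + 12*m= -d^2 - 7*d + 10*m^2 + m*(7 - 3*d) - 6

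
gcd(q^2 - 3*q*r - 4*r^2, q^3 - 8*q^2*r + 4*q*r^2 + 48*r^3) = q - 4*r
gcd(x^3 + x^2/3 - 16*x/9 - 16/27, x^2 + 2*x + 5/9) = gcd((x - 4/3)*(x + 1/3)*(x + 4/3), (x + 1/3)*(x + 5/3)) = x + 1/3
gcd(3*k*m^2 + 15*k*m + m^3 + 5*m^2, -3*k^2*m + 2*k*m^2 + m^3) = 3*k*m + m^2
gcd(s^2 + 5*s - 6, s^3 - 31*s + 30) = s^2 + 5*s - 6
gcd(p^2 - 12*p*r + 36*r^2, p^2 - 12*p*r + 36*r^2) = p^2 - 12*p*r + 36*r^2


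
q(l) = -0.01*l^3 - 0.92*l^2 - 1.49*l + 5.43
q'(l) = -0.03*l^2 - 1.84*l - 1.49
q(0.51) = 4.43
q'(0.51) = -2.44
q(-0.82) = 6.04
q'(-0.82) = -0.00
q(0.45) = 4.57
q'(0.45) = -2.32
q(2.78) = -6.04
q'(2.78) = -6.84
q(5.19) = -28.48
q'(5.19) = -11.85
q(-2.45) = 3.71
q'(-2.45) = 2.84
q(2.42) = -3.71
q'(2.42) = -6.12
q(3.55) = -11.90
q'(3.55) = -8.40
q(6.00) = -38.79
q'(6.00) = -13.61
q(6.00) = -38.79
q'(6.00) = -13.61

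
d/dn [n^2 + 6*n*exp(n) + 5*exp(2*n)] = 6*n*exp(n) + 2*n + 10*exp(2*n) + 6*exp(n)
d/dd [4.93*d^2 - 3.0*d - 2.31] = 9.86*d - 3.0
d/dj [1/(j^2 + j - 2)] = (-2*j - 1)/(j^2 + j - 2)^2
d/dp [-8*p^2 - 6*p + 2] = -16*p - 6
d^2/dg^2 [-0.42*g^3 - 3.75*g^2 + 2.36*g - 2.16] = -2.52*g - 7.5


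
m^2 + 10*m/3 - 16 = (m - 8/3)*(m + 6)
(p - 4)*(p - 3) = p^2 - 7*p + 12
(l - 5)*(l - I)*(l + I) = l^3 - 5*l^2 + l - 5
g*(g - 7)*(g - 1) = g^3 - 8*g^2 + 7*g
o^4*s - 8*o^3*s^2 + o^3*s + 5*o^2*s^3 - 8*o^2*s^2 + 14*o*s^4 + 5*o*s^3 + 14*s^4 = (o - 7*s)*(o - 2*s)*(o + s)*(o*s + s)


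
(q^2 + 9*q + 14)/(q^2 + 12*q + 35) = (q + 2)/(q + 5)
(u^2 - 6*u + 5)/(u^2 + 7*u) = (u^2 - 6*u + 5)/(u*(u + 7))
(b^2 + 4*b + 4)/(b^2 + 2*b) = (b + 2)/b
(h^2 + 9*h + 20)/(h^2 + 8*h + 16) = (h + 5)/(h + 4)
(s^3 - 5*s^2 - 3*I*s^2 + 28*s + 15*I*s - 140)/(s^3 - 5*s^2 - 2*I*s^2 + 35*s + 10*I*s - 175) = (s + 4*I)/(s + 5*I)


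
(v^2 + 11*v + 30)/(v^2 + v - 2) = (v^2 + 11*v + 30)/(v^2 + v - 2)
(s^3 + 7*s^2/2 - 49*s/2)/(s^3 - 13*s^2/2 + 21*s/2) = (s + 7)/(s - 3)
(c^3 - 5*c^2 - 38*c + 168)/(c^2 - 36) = (c^2 - 11*c + 28)/(c - 6)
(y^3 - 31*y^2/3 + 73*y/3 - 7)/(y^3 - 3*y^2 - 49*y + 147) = (y - 1/3)/(y + 7)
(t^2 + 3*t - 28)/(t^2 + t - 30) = (t^2 + 3*t - 28)/(t^2 + t - 30)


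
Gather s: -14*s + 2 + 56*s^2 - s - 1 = 56*s^2 - 15*s + 1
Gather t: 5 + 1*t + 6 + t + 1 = 2*t + 12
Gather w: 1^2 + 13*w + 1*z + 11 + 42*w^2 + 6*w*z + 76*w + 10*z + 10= 42*w^2 + w*(6*z + 89) + 11*z + 22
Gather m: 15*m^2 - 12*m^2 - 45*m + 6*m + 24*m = 3*m^2 - 15*m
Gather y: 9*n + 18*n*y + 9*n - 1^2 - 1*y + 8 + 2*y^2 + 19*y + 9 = 18*n + 2*y^2 + y*(18*n + 18) + 16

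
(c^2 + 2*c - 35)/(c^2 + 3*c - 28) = (c - 5)/(c - 4)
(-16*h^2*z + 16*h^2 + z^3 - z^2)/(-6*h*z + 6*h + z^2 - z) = (-16*h^2 + z^2)/(-6*h + z)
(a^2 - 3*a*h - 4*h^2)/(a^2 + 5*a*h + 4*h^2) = (a - 4*h)/(a + 4*h)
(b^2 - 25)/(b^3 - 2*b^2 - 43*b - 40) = (b - 5)/(b^2 - 7*b - 8)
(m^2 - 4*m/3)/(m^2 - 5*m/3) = (3*m - 4)/(3*m - 5)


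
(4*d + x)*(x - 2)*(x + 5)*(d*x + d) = 4*d^2*x^3 + 16*d^2*x^2 - 28*d^2*x - 40*d^2 + d*x^4 + 4*d*x^3 - 7*d*x^2 - 10*d*x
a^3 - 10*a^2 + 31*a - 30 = (a - 5)*(a - 3)*(a - 2)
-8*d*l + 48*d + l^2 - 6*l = (-8*d + l)*(l - 6)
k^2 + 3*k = k*(k + 3)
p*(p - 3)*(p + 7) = p^3 + 4*p^2 - 21*p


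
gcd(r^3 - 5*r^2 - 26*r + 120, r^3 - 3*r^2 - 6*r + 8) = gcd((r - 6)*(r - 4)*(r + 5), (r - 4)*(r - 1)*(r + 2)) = r - 4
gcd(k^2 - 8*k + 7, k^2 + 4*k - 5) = k - 1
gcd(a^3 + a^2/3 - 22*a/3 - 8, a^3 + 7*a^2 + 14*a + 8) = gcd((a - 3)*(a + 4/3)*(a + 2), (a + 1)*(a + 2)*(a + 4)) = a + 2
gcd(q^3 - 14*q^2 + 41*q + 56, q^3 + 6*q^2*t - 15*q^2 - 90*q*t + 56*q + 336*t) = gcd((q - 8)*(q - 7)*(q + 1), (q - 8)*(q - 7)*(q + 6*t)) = q^2 - 15*q + 56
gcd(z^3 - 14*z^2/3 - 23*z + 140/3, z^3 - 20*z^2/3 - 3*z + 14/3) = z - 7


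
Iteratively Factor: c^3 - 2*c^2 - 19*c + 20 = (c - 1)*(c^2 - c - 20) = (c - 1)*(c + 4)*(c - 5)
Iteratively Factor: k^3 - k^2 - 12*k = (k - 4)*(k^2 + 3*k) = (k - 4)*(k + 3)*(k)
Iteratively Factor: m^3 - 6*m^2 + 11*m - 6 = (m - 1)*(m^2 - 5*m + 6) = (m - 2)*(m - 1)*(m - 3)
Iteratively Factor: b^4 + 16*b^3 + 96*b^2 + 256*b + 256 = (b + 4)*(b^3 + 12*b^2 + 48*b + 64) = (b + 4)^2*(b^2 + 8*b + 16) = (b + 4)^3*(b + 4)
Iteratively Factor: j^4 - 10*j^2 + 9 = (j - 1)*(j^3 + j^2 - 9*j - 9) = (j - 1)*(j + 3)*(j^2 - 2*j - 3) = (j - 3)*(j - 1)*(j + 3)*(j + 1)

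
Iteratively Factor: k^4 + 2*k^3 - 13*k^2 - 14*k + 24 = (k + 2)*(k^3 - 13*k + 12) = (k - 1)*(k + 2)*(k^2 + k - 12) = (k - 3)*(k - 1)*(k + 2)*(k + 4)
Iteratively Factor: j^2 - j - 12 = (j + 3)*(j - 4)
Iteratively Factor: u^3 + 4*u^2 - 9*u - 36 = (u - 3)*(u^2 + 7*u + 12) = (u - 3)*(u + 3)*(u + 4)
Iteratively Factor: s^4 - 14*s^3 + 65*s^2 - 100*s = (s - 5)*(s^3 - 9*s^2 + 20*s) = s*(s - 5)*(s^2 - 9*s + 20) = s*(s - 5)*(s - 4)*(s - 5)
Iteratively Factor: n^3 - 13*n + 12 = (n - 3)*(n^2 + 3*n - 4) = (n - 3)*(n + 4)*(n - 1)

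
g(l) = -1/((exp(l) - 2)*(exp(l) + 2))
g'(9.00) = 0.00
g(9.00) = 0.00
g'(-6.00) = 0.00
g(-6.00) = 0.25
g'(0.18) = 0.44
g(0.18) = 0.39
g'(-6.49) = 0.00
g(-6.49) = 0.25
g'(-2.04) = 0.00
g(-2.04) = 0.25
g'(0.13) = 0.36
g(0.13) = 0.37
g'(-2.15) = 0.00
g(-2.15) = 0.25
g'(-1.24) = 0.01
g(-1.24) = 0.26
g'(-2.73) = 0.00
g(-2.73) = 0.25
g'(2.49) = 0.01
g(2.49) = -0.01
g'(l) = exp(l)/((exp(l) - 2)*(exp(l) + 2)^2) + exp(l)/((exp(l) - 2)^2*(exp(l) + 2))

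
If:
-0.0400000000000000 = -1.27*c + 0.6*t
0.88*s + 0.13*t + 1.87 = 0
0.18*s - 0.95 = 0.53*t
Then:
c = -1.10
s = -1.77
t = -2.39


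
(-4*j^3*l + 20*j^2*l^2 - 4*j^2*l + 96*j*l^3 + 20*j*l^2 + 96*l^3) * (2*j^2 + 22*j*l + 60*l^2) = -8*j^5*l - 48*j^4*l^2 - 8*j^4*l + 392*j^3*l^3 - 48*j^3*l^2 + 3312*j^2*l^4 + 392*j^2*l^3 + 5760*j*l^5 + 3312*j*l^4 + 5760*l^5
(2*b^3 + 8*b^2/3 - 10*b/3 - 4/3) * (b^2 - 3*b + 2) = 2*b^5 - 10*b^4/3 - 22*b^3/3 + 14*b^2 - 8*b/3 - 8/3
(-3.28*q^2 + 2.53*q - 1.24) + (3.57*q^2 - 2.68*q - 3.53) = 0.29*q^2 - 0.15*q - 4.77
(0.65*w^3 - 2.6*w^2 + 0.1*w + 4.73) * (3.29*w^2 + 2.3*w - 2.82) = 2.1385*w^5 - 7.059*w^4 - 7.484*w^3 + 23.1237*w^2 + 10.597*w - 13.3386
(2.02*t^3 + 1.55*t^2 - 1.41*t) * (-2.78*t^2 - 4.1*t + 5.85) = -5.6156*t^5 - 12.591*t^4 + 9.3818*t^3 + 14.8485*t^2 - 8.2485*t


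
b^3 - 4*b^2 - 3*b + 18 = (b - 3)^2*(b + 2)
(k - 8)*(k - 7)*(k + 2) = k^3 - 13*k^2 + 26*k + 112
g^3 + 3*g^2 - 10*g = g*(g - 2)*(g + 5)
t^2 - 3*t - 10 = (t - 5)*(t + 2)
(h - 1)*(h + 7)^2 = h^3 + 13*h^2 + 35*h - 49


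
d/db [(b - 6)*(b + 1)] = 2*b - 5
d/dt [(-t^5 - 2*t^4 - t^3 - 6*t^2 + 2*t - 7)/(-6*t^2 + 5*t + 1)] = (18*t^6 + 4*t^5 - 29*t^4 - 18*t^3 - 21*t^2 - 96*t + 37)/(36*t^4 - 60*t^3 + 13*t^2 + 10*t + 1)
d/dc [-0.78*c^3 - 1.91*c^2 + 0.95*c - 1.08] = -2.34*c^2 - 3.82*c + 0.95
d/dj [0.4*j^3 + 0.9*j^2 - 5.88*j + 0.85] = 1.2*j^2 + 1.8*j - 5.88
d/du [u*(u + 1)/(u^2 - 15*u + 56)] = 8*(-2*u^2 + 14*u + 7)/(u^4 - 30*u^3 + 337*u^2 - 1680*u + 3136)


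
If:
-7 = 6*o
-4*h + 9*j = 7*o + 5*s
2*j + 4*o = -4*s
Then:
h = 175/24 - 23*s/4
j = 7/3 - 2*s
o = -7/6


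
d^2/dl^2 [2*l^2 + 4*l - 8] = 4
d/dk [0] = 0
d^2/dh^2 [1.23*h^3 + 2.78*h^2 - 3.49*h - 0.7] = 7.38*h + 5.56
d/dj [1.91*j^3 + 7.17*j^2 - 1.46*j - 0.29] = 5.73*j^2 + 14.34*j - 1.46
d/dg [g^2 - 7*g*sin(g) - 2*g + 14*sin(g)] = -7*g*cos(g) + 2*g - 7*sin(g) + 14*cos(g) - 2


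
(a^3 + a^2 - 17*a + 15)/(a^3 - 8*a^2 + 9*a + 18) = (a^2 + 4*a - 5)/(a^2 - 5*a - 6)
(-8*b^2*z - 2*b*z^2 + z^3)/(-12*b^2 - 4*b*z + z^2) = z*(-4*b + z)/(-6*b + z)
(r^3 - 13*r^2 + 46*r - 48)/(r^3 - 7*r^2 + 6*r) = (r^3 - 13*r^2 + 46*r - 48)/(r*(r^2 - 7*r + 6))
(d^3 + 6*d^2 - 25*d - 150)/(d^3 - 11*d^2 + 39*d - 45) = (d^2 + 11*d + 30)/(d^2 - 6*d + 9)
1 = 1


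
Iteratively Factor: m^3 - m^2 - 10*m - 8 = (m + 1)*(m^2 - 2*m - 8) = (m - 4)*(m + 1)*(m + 2)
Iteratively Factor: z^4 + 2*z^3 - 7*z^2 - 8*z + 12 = (z + 3)*(z^3 - z^2 - 4*z + 4) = (z + 2)*(z + 3)*(z^2 - 3*z + 2) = (z - 2)*(z + 2)*(z + 3)*(z - 1)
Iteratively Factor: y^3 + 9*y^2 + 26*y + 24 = (y + 2)*(y^2 + 7*y + 12) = (y + 2)*(y + 3)*(y + 4)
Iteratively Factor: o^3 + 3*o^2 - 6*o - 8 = (o + 4)*(o^2 - o - 2) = (o - 2)*(o + 4)*(o + 1)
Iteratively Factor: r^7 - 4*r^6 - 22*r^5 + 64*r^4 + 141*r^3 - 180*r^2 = (r - 1)*(r^6 - 3*r^5 - 25*r^4 + 39*r^3 + 180*r^2) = (r - 1)*(r + 3)*(r^5 - 6*r^4 - 7*r^3 + 60*r^2) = (r - 4)*(r - 1)*(r + 3)*(r^4 - 2*r^3 - 15*r^2) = (r - 5)*(r - 4)*(r - 1)*(r + 3)*(r^3 + 3*r^2) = r*(r - 5)*(r - 4)*(r - 1)*(r + 3)*(r^2 + 3*r) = r^2*(r - 5)*(r - 4)*(r - 1)*(r + 3)*(r + 3)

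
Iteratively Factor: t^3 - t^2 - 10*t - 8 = (t + 2)*(t^2 - 3*t - 4) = (t + 1)*(t + 2)*(t - 4)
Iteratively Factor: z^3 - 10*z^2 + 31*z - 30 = (z - 5)*(z^2 - 5*z + 6) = (z - 5)*(z - 3)*(z - 2)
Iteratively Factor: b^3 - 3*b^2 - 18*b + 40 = (b + 4)*(b^2 - 7*b + 10) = (b - 5)*(b + 4)*(b - 2)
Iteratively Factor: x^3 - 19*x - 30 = (x + 2)*(x^2 - 2*x - 15) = (x - 5)*(x + 2)*(x + 3)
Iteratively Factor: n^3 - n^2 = (n - 1)*(n^2) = n*(n - 1)*(n)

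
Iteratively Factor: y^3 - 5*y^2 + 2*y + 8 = (y - 2)*(y^2 - 3*y - 4) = (y - 4)*(y - 2)*(y + 1)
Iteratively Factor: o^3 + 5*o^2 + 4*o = (o)*(o^2 + 5*o + 4) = o*(o + 1)*(o + 4)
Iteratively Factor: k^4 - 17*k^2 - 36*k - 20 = (k - 5)*(k^3 + 5*k^2 + 8*k + 4) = (k - 5)*(k + 2)*(k^2 + 3*k + 2) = (k - 5)*(k + 1)*(k + 2)*(k + 2)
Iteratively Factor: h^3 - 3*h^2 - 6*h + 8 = (h + 2)*(h^2 - 5*h + 4) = (h - 1)*(h + 2)*(h - 4)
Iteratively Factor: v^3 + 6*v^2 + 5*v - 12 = (v - 1)*(v^2 + 7*v + 12) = (v - 1)*(v + 4)*(v + 3)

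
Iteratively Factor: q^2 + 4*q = (q)*(q + 4)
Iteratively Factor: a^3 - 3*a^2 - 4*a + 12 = (a - 2)*(a^2 - a - 6) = (a - 2)*(a + 2)*(a - 3)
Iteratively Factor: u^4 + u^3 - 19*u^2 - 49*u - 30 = (u + 1)*(u^3 - 19*u - 30) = (u + 1)*(u + 2)*(u^2 - 2*u - 15) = (u + 1)*(u + 2)*(u + 3)*(u - 5)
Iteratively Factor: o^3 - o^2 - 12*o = (o + 3)*(o^2 - 4*o) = (o - 4)*(o + 3)*(o)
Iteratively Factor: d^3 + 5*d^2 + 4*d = (d + 4)*(d^2 + d) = (d + 1)*(d + 4)*(d)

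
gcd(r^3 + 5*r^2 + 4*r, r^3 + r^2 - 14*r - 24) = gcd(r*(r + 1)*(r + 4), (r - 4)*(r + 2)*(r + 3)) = 1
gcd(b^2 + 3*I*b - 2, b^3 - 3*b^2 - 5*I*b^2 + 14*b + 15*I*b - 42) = b + 2*I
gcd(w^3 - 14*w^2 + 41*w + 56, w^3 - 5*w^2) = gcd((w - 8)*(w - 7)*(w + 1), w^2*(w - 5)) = 1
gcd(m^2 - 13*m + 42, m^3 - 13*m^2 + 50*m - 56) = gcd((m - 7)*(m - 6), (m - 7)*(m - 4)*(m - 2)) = m - 7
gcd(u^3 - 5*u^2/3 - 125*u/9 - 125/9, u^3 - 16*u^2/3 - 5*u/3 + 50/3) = u^2 - 10*u/3 - 25/3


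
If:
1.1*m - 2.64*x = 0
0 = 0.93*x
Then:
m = 0.00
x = 0.00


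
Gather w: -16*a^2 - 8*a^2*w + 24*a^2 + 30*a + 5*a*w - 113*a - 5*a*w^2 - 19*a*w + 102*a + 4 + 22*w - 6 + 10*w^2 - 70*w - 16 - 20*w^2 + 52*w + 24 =8*a^2 + 19*a + w^2*(-5*a - 10) + w*(-8*a^2 - 14*a + 4) + 6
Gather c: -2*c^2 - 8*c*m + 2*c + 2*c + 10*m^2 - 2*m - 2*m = -2*c^2 + c*(4 - 8*m) + 10*m^2 - 4*m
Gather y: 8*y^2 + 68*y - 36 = 8*y^2 + 68*y - 36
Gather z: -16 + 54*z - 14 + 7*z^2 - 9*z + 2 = 7*z^2 + 45*z - 28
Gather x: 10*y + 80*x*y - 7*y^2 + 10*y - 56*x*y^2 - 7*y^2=x*(-56*y^2 + 80*y) - 14*y^2 + 20*y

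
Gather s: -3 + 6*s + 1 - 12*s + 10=8 - 6*s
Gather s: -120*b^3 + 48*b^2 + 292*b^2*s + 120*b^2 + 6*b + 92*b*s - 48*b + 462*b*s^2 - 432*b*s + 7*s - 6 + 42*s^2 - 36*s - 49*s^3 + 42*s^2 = -120*b^3 + 168*b^2 - 42*b - 49*s^3 + s^2*(462*b + 84) + s*(292*b^2 - 340*b - 29) - 6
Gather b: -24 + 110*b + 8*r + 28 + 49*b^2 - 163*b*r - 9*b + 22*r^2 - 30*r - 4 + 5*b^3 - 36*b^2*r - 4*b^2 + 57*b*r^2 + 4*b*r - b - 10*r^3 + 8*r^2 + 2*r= 5*b^3 + b^2*(45 - 36*r) + b*(57*r^2 - 159*r + 100) - 10*r^3 + 30*r^2 - 20*r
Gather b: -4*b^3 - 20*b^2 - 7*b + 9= -4*b^3 - 20*b^2 - 7*b + 9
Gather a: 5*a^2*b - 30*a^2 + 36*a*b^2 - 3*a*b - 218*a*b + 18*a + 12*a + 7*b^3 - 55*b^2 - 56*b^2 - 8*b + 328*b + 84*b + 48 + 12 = a^2*(5*b - 30) + a*(36*b^2 - 221*b + 30) + 7*b^3 - 111*b^2 + 404*b + 60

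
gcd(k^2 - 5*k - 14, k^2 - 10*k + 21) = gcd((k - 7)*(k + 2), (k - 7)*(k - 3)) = k - 7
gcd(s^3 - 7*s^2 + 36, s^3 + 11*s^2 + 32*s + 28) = s + 2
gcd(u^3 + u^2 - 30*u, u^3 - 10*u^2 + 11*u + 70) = u - 5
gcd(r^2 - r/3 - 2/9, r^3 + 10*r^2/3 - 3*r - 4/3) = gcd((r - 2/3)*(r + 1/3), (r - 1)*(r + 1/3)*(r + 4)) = r + 1/3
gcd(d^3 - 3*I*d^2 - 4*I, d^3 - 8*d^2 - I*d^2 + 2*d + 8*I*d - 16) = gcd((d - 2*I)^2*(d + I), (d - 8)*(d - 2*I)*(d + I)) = d^2 - I*d + 2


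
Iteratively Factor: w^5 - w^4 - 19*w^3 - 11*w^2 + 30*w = (w + 2)*(w^4 - 3*w^3 - 13*w^2 + 15*w) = (w - 1)*(w + 2)*(w^3 - 2*w^2 - 15*w) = (w - 5)*(w - 1)*(w + 2)*(w^2 + 3*w) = (w - 5)*(w - 1)*(w + 2)*(w + 3)*(w)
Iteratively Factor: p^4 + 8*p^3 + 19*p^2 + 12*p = (p + 3)*(p^3 + 5*p^2 + 4*p) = (p + 3)*(p + 4)*(p^2 + p) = p*(p + 3)*(p + 4)*(p + 1)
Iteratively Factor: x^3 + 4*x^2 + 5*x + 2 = (x + 2)*(x^2 + 2*x + 1) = (x + 1)*(x + 2)*(x + 1)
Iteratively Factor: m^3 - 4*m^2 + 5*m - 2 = (m - 1)*(m^2 - 3*m + 2) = (m - 2)*(m - 1)*(m - 1)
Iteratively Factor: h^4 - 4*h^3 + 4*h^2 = (h)*(h^3 - 4*h^2 + 4*h) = h*(h - 2)*(h^2 - 2*h) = h*(h - 2)^2*(h)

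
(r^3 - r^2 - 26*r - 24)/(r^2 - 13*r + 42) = (r^2 + 5*r + 4)/(r - 7)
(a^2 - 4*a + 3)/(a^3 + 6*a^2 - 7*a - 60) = (a - 1)/(a^2 + 9*a + 20)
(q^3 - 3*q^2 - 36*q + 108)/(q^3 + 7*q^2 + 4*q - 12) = (q^2 - 9*q + 18)/(q^2 + q - 2)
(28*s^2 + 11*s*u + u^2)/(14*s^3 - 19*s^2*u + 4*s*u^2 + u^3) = (4*s + u)/(2*s^2 - 3*s*u + u^2)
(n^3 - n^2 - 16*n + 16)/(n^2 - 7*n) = (n^3 - n^2 - 16*n + 16)/(n*(n - 7))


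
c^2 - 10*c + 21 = (c - 7)*(c - 3)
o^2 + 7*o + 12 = (o + 3)*(o + 4)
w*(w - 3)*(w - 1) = w^3 - 4*w^2 + 3*w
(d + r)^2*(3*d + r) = 3*d^3 + 7*d^2*r + 5*d*r^2 + r^3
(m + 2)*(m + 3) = m^2 + 5*m + 6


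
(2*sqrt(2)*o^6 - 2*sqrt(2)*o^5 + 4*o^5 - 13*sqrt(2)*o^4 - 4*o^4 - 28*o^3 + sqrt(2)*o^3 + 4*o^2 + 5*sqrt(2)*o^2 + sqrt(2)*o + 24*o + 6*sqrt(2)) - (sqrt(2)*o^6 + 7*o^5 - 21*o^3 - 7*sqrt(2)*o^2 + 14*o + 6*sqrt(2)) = sqrt(2)*o^6 - 3*o^5 - 2*sqrt(2)*o^5 - 13*sqrt(2)*o^4 - 4*o^4 - 7*o^3 + sqrt(2)*o^3 + 4*o^2 + 12*sqrt(2)*o^2 + sqrt(2)*o + 10*o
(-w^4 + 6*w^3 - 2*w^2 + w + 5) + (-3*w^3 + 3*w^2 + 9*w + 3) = -w^4 + 3*w^3 + w^2 + 10*w + 8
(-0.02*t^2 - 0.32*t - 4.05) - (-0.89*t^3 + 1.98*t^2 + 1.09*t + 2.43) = 0.89*t^3 - 2.0*t^2 - 1.41*t - 6.48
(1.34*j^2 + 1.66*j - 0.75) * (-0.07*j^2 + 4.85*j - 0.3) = -0.0938*j^4 + 6.3828*j^3 + 7.7015*j^2 - 4.1355*j + 0.225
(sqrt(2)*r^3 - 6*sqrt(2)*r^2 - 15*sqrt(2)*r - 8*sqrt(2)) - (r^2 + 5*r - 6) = sqrt(2)*r^3 - 6*sqrt(2)*r^2 - r^2 - 15*sqrt(2)*r - 5*r - 8*sqrt(2) + 6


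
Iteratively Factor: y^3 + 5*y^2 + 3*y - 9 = (y - 1)*(y^2 + 6*y + 9) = (y - 1)*(y + 3)*(y + 3)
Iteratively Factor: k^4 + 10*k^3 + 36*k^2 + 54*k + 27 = (k + 3)*(k^3 + 7*k^2 + 15*k + 9) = (k + 3)^2*(k^2 + 4*k + 3) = (k + 1)*(k + 3)^2*(k + 3)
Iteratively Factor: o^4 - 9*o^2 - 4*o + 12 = (o - 1)*(o^3 + o^2 - 8*o - 12) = (o - 1)*(o + 2)*(o^2 - o - 6) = (o - 3)*(o - 1)*(o + 2)*(o + 2)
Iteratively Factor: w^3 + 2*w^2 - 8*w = (w + 4)*(w^2 - 2*w) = (w - 2)*(w + 4)*(w)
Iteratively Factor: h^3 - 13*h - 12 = (h + 3)*(h^2 - 3*h - 4) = (h + 1)*(h + 3)*(h - 4)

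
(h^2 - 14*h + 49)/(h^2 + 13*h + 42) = (h^2 - 14*h + 49)/(h^2 + 13*h + 42)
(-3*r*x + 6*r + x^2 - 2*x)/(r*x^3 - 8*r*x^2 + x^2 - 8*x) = (-3*r*x + 6*r + x^2 - 2*x)/(x*(r*x^2 - 8*r*x + x - 8))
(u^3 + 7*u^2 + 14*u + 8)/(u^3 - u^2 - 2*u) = (u^2 + 6*u + 8)/(u*(u - 2))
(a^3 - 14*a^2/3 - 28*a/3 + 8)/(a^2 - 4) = (a^2 - 20*a/3 + 4)/(a - 2)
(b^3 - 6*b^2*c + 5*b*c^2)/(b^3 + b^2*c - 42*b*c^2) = (b^2 - 6*b*c + 5*c^2)/(b^2 + b*c - 42*c^2)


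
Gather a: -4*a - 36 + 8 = -4*a - 28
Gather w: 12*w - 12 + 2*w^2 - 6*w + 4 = 2*w^2 + 6*w - 8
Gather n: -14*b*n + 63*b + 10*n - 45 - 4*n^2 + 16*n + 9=63*b - 4*n^2 + n*(26 - 14*b) - 36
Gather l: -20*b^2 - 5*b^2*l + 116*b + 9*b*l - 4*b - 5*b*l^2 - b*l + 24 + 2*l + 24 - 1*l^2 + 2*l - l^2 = -20*b^2 + 112*b + l^2*(-5*b - 2) + l*(-5*b^2 + 8*b + 4) + 48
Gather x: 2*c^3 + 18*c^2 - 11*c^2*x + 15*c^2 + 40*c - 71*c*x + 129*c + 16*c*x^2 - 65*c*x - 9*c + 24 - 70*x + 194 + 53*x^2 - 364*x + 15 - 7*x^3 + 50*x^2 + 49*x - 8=2*c^3 + 33*c^2 + 160*c - 7*x^3 + x^2*(16*c + 103) + x*(-11*c^2 - 136*c - 385) + 225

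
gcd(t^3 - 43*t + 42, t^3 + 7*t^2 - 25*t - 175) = t + 7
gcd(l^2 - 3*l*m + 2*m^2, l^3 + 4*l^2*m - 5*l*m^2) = l - m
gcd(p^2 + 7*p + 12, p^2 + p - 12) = p + 4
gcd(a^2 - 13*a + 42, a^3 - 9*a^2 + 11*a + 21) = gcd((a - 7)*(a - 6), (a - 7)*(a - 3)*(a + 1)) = a - 7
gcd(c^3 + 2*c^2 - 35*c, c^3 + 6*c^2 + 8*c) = c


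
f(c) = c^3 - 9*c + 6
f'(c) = 3*c^2 - 9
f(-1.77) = 16.38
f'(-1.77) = 0.40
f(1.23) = -3.21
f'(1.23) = -4.46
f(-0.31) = 8.76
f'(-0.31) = -8.71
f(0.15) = 4.65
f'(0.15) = -8.93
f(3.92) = 30.96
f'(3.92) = 37.10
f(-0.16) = 7.44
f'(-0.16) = -8.92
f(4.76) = 71.01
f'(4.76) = 58.97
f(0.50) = 1.62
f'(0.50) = -8.25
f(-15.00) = -3234.00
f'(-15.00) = 666.00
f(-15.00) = -3234.00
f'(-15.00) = 666.00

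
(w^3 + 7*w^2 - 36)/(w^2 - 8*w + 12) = (w^2 + 9*w + 18)/(w - 6)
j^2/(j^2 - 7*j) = j/(j - 7)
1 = 1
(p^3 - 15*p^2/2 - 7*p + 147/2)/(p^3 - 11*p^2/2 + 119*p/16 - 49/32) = 16*(p^2 - 4*p - 21)/(16*p^2 - 32*p + 7)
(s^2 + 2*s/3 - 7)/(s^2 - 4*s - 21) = (s - 7/3)/(s - 7)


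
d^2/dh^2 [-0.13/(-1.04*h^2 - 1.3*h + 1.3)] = (-0.281216*h^2 - 0.35152*h + 0.13*(2.08*h + 1.3)*(4.16*h + 2.6) + 0.35152)/(1.04*h^2 + 1.3*h - 1.3)^3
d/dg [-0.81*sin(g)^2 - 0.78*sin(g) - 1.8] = -(1.62*sin(g) + 0.78)*cos(g)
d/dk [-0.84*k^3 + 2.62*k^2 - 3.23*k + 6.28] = -2.52*k^2 + 5.24*k - 3.23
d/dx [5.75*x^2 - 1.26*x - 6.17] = 11.5*x - 1.26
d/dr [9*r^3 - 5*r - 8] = 27*r^2 - 5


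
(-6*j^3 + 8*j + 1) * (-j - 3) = 6*j^4 + 18*j^3 - 8*j^2 - 25*j - 3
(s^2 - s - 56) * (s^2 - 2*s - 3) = s^4 - 3*s^3 - 57*s^2 + 115*s + 168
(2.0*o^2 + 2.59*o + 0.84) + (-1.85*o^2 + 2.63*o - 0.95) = 0.15*o^2 + 5.22*o - 0.11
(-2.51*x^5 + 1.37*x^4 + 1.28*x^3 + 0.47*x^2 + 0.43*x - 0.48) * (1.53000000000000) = -3.8403*x^5 + 2.0961*x^4 + 1.9584*x^3 + 0.7191*x^2 + 0.6579*x - 0.7344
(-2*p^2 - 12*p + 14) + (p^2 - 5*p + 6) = -p^2 - 17*p + 20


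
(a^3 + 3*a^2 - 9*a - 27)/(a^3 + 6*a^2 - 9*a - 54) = (a + 3)/(a + 6)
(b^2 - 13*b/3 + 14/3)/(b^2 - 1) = (3*b^2 - 13*b + 14)/(3*(b^2 - 1))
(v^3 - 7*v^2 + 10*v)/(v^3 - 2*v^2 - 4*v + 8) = v*(v - 5)/(v^2 - 4)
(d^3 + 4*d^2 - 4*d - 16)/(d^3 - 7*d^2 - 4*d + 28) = (d + 4)/(d - 7)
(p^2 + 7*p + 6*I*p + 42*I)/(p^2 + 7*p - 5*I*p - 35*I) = (p + 6*I)/(p - 5*I)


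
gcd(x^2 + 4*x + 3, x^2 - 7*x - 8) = x + 1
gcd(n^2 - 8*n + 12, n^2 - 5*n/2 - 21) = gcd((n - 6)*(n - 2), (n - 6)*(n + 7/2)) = n - 6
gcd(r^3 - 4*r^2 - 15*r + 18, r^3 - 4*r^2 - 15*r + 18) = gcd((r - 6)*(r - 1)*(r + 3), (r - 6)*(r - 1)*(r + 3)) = r^3 - 4*r^2 - 15*r + 18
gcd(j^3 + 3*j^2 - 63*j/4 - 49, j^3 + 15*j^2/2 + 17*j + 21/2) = j + 7/2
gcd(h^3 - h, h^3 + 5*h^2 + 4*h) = h^2 + h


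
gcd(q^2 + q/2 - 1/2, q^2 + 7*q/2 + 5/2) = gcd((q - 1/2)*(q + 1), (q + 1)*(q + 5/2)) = q + 1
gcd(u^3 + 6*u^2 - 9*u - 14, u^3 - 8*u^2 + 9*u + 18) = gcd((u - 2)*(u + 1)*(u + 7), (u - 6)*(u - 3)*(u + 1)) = u + 1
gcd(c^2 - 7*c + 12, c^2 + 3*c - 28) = c - 4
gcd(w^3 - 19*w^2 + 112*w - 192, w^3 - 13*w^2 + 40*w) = w - 8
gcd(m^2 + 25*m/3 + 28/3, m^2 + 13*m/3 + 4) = m + 4/3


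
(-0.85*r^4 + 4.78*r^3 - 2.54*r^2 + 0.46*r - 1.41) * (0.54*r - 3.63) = -0.459*r^5 + 5.6667*r^4 - 18.723*r^3 + 9.4686*r^2 - 2.4312*r + 5.1183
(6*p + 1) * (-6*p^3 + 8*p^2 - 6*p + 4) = -36*p^4 + 42*p^3 - 28*p^2 + 18*p + 4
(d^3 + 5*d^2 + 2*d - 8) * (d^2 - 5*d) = d^5 - 23*d^3 - 18*d^2 + 40*d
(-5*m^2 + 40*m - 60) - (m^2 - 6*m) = -6*m^2 + 46*m - 60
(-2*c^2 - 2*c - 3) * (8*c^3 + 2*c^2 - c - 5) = -16*c^5 - 20*c^4 - 26*c^3 + 6*c^2 + 13*c + 15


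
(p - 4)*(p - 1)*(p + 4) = p^3 - p^2 - 16*p + 16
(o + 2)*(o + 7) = o^2 + 9*o + 14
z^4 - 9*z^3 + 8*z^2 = z^2*(z - 8)*(z - 1)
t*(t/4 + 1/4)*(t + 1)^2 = t^4/4 + 3*t^3/4 + 3*t^2/4 + t/4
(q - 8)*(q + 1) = q^2 - 7*q - 8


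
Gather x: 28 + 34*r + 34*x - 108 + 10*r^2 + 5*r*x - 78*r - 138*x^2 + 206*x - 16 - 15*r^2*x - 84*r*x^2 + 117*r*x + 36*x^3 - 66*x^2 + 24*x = 10*r^2 - 44*r + 36*x^3 + x^2*(-84*r - 204) + x*(-15*r^2 + 122*r + 264) - 96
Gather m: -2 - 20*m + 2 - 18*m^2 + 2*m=-18*m^2 - 18*m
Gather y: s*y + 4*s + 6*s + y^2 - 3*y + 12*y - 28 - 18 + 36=10*s + y^2 + y*(s + 9) - 10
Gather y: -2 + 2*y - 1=2*y - 3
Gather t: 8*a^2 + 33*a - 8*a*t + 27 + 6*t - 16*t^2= 8*a^2 + 33*a - 16*t^2 + t*(6 - 8*a) + 27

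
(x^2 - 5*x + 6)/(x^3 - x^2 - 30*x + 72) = (x - 2)/(x^2 + 2*x - 24)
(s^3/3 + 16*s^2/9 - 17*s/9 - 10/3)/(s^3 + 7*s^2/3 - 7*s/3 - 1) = (3*s^3 + 16*s^2 - 17*s - 30)/(3*(3*s^3 + 7*s^2 - 7*s - 3))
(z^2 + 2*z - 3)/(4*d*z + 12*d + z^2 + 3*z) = (z - 1)/(4*d + z)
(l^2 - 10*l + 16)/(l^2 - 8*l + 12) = (l - 8)/(l - 6)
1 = 1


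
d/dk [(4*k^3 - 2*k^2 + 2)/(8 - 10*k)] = (-20*k^3 + 29*k^2 - 8*k + 5)/(25*k^2 - 40*k + 16)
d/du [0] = 0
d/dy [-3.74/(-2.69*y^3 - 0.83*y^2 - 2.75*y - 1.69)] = (-30.1818*y^2 - 6.2084*y - 10.285)/(2.69*y^3 + 0.83*y^2 + 2.75*y + 1.69)^2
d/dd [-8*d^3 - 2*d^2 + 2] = 4*d*(-6*d - 1)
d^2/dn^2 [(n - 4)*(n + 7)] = 2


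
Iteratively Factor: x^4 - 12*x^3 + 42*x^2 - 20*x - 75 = (x - 5)*(x^3 - 7*x^2 + 7*x + 15) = (x - 5)*(x + 1)*(x^2 - 8*x + 15) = (x - 5)*(x - 3)*(x + 1)*(x - 5)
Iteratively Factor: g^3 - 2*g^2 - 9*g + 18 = (g - 3)*(g^2 + g - 6) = (g - 3)*(g + 3)*(g - 2)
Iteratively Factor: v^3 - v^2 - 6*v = (v - 3)*(v^2 + 2*v) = v*(v - 3)*(v + 2)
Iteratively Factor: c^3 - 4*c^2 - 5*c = (c)*(c^2 - 4*c - 5) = c*(c - 5)*(c + 1)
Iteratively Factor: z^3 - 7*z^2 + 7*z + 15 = (z - 3)*(z^2 - 4*z - 5) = (z - 5)*(z - 3)*(z + 1)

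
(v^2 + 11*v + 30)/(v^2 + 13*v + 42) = (v + 5)/(v + 7)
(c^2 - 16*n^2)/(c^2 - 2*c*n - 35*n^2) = (-c^2 + 16*n^2)/(-c^2 + 2*c*n + 35*n^2)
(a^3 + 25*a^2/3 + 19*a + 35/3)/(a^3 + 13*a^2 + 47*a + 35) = (a + 7/3)/(a + 7)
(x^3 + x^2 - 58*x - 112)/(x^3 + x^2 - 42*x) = (x^2 - 6*x - 16)/(x*(x - 6))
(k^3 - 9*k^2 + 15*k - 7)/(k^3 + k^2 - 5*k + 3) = (k - 7)/(k + 3)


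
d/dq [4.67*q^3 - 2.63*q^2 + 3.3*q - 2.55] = 14.01*q^2 - 5.26*q + 3.3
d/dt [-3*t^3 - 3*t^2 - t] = -9*t^2 - 6*t - 1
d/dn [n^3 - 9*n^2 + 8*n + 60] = 3*n^2 - 18*n + 8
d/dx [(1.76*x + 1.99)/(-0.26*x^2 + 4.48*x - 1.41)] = (0.4576*x^2 + 1.0348*x - 11.3968)/(0.0676*x^4 - 2.3296*x^3 + 20.8036*x^2 - 12.6336*x + 1.9881)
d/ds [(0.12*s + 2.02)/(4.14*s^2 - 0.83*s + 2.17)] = (-0.4968*s^2 - 16.7256*s + 1.937)/(17.1396*s^4 - 6.8724*s^3 + 18.6565*s^2 - 3.6022*s + 4.7089)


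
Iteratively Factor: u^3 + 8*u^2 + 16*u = (u + 4)*(u^2 + 4*u) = u*(u + 4)*(u + 4)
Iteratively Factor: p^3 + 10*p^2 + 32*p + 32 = (p + 2)*(p^2 + 8*p + 16) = (p + 2)*(p + 4)*(p + 4)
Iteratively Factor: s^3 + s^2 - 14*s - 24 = (s + 3)*(s^2 - 2*s - 8) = (s + 2)*(s + 3)*(s - 4)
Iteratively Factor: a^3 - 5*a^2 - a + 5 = (a - 5)*(a^2 - 1) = (a - 5)*(a - 1)*(a + 1)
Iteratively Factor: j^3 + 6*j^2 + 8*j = (j + 2)*(j^2 + 4*j) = j*(j + 2)*(j + 4)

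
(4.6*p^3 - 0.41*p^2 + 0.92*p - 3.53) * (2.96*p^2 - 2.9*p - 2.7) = 13.616*p^5 - 14.5536*p^4 - 8.5078*p^3 - 12.0098*p^2 + 7.753*p + 9.531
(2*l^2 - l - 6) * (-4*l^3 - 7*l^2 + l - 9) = -8*l^5 - 10*l^4 + 33*l^3 + 23*l^2 + 3*l + 54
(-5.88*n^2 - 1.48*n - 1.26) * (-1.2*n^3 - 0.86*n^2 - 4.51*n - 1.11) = 7.056*n^5 + 6.8328*n^4 + 29.3036*n^3 + 14.2852*n^2 + 7.3254*n + 1.3986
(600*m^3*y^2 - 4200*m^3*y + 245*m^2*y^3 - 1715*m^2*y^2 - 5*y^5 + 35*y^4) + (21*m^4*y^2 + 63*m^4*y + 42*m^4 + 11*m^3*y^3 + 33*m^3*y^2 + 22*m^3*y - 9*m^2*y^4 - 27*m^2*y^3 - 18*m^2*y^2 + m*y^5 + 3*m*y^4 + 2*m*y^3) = 21*m^4*y^2 + 63*m^4*y + 42*m^4 + 11*m^3*y^3 + 633*m^3*y^2 - 4178*m^3*y - 9*m^2*y^4 + 218*m^2*y^3 - 1733*m^2*y^2 + m*y^5 + 3*m*y^4 + 2*m*y^3 - 5*y^5 + 35*y^4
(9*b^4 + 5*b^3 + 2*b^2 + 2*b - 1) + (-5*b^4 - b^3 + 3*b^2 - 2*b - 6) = 4*b^4 + 4*b^3 + 5*b^2 - 7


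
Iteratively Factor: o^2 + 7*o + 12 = (o + 4)*(o + 3)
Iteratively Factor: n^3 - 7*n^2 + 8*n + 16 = (n + 1)*(n^2 - 8*n + 16) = (n - 4)*(n + 1)*(n - 4)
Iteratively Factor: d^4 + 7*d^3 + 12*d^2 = (d)*(d^3 + 7*d^2 + 12*d) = d^2*(d^2 + 7*d + 12) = d^2*(d + 4)*(d + 3)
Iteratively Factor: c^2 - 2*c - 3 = (c - 3)*(c + 1)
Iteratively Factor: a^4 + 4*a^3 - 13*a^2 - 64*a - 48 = (a + 4)*(a^3 - 13*a - 12) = (a + 3)*(a + 4)*(a^2 - 3*a - 4) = (a - 4)*(a + 3)*(a + 4)*(a + 1)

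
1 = 1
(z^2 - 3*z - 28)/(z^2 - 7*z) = (z + 4)/z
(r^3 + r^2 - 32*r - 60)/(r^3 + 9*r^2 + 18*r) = (r^3 + r^2 - 32*r - 60)/(r*(r^2 + 9*r + 18))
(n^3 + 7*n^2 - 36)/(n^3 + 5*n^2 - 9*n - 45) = (n^2 + 4*n - 12)/(n^2 + 2*n - 15)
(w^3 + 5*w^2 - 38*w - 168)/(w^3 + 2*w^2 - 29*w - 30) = (w^3 + 5*w^2 - 38*w - 168)/(w^3 + 2*w^2 - 29*w - 30)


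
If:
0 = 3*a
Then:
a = 0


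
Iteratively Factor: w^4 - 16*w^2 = (w)*(w^3 - 16*w) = w*(w - 4)*(w^2 + 4*w) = w*(w - 4)*(w + 4)*(w)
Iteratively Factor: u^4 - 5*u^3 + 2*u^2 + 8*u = (u - 2)*(u^3 - 3*u^2 - 4*u) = u*(u - 2)*(u^2 - 3*u - 4) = u*(u - 2)*(u + 1)*(u - 4)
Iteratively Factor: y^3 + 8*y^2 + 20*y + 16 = (y + 2)*(y^2 + 6*y + 8) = (y + 2)^2*(y + 4)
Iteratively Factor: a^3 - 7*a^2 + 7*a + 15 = (a + 1)*(a^2 - 8*a + 15) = (a - 5)*(a + 1)*(a - 3)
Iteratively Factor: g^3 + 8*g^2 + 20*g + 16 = (g + 4)*(g^2 + 4*g + 4) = (g + 2)*(g + 4)*(g + 2)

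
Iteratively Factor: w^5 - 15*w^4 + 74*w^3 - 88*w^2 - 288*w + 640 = (w - 4)*(w^4 - 11*w^3 + 30*w^2 + 32*w - 160) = (w - 5)*(w - 4)*(w^3 - 6*w^2 + 32) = (w - 5)*(w - 4)*(w + 2)*(w^2 - 8*w + 16) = (w - 5)*(w - 4)^2*(w + 2)*(w - 4)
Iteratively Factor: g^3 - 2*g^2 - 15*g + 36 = (g + 4)*(g^2 - 6*g + 9) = (g - 3)*(g + 4)*(g - 3)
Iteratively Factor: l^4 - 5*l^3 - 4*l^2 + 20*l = (l - 5)*(l^3 - 4*l) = (l - 5)*(l - 2)*(l^2 + 2*l) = (l - 5)*(l - 2)*(l + 2)*(l)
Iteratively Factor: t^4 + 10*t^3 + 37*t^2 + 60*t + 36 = (t + 2)*(t^3 + 8*t^2 + 21*t + 18) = (t + 2)*(t + 3)*(t^2 + 5*t + 6) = (t + 2)*(t + 3)^2*(t + 2)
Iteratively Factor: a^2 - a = (a - 1)*(a)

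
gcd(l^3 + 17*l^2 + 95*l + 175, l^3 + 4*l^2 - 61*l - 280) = l^2 + 12*l + 35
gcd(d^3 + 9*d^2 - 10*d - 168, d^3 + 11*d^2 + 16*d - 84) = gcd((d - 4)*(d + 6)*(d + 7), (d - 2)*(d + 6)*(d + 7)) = d^2 + 13*d + 42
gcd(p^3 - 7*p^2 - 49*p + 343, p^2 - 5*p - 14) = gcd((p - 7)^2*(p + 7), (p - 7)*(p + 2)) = p - 7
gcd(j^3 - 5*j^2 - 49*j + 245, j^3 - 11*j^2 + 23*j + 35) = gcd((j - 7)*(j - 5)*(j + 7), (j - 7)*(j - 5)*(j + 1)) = j^2 - 12*j + 35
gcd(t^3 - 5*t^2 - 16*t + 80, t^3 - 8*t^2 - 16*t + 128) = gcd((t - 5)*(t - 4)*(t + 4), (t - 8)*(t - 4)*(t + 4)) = t^2 - 16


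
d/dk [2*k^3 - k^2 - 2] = 2*k*(3*k - 1)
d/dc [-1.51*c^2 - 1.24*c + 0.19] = -3.02*c - 1.24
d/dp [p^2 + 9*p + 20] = 2*p + 9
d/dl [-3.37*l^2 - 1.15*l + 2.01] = -6.74*l - 1.15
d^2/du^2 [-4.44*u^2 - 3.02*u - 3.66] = -8.88000000000000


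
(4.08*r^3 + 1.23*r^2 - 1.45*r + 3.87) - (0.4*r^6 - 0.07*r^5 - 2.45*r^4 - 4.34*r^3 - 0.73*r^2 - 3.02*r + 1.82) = -0.4*r^6 + 0.07*r^5 + 2.45*r^4 + 8.42*r^3 + 1.96*r^2 + 1.57*r + 2.05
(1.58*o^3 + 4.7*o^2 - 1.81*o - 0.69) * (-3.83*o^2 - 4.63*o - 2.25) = -6.0514*o^5 - 25.3164*o^4 - 18.3837*o^3 + 0.447999999999999*o^2 + 7.2672*o + 1.5525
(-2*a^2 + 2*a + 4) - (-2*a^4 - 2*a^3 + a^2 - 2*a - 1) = 2*a^4 + 2*a^3 - 3*a^2 + 4*a + 5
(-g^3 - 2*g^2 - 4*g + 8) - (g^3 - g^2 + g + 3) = -2*g^3 - g^2 - 5*g + 5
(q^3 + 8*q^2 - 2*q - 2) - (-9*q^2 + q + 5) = q^3 + 17*q^2 - 3*q - 7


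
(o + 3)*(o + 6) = o^2 + 9*o + 18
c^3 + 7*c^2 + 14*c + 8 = (c + 1)*(c + 2)*(c + 4)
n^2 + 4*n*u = n*(n + 4*u)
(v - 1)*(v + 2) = v^2 + v - 2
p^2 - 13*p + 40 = (p - 8)*(p - 5)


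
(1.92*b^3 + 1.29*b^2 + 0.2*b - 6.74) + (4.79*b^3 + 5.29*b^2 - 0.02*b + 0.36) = 6.71*b^3 + 6.58*b^2 + 0.18*b - 6.38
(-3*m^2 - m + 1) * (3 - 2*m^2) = 6*m^4 + 2*m^3 - 11*m^2 - 3*m + 3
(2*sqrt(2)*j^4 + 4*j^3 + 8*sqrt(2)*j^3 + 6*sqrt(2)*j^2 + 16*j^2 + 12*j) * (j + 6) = 2*sqrt(2)*j^5 + 4*j^4 + 20*sqrt(2)*j^4 + 40*j^3 + 54*sqrt(2)*j^3 + 36*sqrt(2)*j^2 + 108*j^2 + 72*j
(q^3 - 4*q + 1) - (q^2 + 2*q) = q^3 - q^2 - 6*q + 1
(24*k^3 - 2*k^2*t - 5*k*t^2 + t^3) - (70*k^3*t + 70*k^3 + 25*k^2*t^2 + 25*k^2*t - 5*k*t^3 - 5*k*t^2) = -70*k^3*t - 46*k^3 - 25*k^2*t^2 - 27*k^2*t + 5*k*t^3 + t^3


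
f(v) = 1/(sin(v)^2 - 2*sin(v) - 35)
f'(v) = (-2*sin(v)*cos(v) + 2*cos(v))/(sin(v)^2 - 2*sin(v) - 35)^2 = 2*(1 - sin(v))*cos(v)/((sin(v) - 7)^2*(sin(v) + 5)^2)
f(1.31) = -0.03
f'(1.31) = 0.00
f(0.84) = -0.03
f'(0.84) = 0.00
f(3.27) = -0.03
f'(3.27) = -0.00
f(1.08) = -0.03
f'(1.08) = 0.00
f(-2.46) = -0.03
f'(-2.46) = -0.00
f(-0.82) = -0.03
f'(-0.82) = 0.00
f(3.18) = -0.03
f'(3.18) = -0.00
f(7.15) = -0.03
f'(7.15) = 0.00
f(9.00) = -0.03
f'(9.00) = 0.00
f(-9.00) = -0.03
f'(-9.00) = 0.00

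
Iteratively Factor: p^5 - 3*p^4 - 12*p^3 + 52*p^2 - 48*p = (p - 3)*(p^4 - 12*p^2 + 16*p) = (p - 3)*(p - 2)*(p^3 + 2*p^2 - 8*p) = (p - 3)*(p - 2)^2*(p^2 + 4*p) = p*(p - 3)*(p - 2)^2*(p + 4)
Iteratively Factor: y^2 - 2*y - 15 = (y - 5)*(y + 3)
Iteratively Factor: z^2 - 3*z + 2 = (z - 1)*(z - 2)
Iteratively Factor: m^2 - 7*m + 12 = (m - 4)*(m - 3)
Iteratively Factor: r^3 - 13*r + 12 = (r - 3)*(r^2 + 3*r - 4) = (r - 3)*(r - 1)*(r + 4)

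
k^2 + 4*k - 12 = (k - 2)*(k + 6)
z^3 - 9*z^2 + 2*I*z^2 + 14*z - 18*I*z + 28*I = (z - 7)*(z - 2)*(z + 2*I)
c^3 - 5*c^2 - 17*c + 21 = (c - 7)*(c - 1)*(c + 3)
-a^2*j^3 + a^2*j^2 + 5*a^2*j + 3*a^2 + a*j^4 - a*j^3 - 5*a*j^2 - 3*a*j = (-a + j)*(j - 3)*(j + 1)*(a*j + a)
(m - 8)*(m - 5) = m^2 - 13*m + 40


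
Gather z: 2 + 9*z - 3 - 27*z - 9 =-18*z - 10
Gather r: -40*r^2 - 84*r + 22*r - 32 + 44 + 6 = -40*r^2 - 62*r + 18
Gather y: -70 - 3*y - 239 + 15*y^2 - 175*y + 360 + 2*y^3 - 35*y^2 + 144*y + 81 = 2*y^3 - 20*y^2 - 34*y + 132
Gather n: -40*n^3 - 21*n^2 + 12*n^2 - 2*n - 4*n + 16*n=-40*n^3 - 9*n^2 + 10*n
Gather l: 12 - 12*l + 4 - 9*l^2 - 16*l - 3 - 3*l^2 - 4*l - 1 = -12*l^2 - 32*l + 12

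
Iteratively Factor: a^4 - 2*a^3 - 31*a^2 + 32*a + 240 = (a - 5)*(a^3 + 3*a^2 - 16*a - 48) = (a - 5)*(a + 4)*(a^2 - a - 12) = (a - 5)*(a + 3)*(a + 4)*(a - 4)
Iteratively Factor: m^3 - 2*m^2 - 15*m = (m + 3)*(m^2 - 5*m) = (m - 5)*(m + 3)*(m)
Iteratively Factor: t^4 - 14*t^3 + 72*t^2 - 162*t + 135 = (t - 3)*(t^3 - 11*t^2 + 39*t - 45) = (t - 5)*(t - 3)*(t^2 - 6*t + 9) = (t - 5)*(t - 3)^2*(t - 3)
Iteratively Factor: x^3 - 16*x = (x)*(x^2 - 16) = x*(x - 4)*(x + 4)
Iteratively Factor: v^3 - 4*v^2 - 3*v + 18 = (v - 3)*(v^2 - v - 6) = (v - 3)*(v + 2)*(v - 3)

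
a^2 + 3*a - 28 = (a - 4)*(a + 7)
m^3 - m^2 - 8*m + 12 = (m - 2)^2*(m + 3)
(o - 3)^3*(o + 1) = o^4 - 8*o^3 + 18*o^2 - 27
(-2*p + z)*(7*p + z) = -14*p^2 + 5*p*z + z^2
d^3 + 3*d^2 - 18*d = d*(d - 3)*(d + 6)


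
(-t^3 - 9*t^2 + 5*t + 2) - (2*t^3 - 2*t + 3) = -3*t^3 - 9*t^2 + 7*t - 1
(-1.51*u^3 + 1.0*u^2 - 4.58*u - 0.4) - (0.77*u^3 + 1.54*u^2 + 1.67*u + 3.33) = -2.28*u^3 - 0.54*u^2 - 6.25*u - 3.73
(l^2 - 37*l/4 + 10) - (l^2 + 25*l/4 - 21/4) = 61/4 - 31*l/2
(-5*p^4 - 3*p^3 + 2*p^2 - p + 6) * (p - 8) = -5*p^5 + 37*p^4 + 26*p^3 - 17*p^2 + 14*p - 48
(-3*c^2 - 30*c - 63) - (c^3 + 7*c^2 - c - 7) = -c^3 - 10*c^2 - 29*c - 56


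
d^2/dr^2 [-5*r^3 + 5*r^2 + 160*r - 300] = 10 - 30*r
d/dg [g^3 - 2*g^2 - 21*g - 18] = 3*g^2 - 4*g - 21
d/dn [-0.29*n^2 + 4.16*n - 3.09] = 4.16 - 0.58*n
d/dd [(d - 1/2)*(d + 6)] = 2*d + 11/2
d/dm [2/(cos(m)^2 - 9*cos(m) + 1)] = 2*(2*cos(m) - 9)*sin(m)/(cos(m)^2 - 9*cos(m) + 1)^2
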